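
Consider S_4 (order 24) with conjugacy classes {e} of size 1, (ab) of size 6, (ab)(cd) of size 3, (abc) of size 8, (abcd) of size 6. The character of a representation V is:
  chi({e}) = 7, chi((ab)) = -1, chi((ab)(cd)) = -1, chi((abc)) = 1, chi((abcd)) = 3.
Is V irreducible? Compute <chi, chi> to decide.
Not irreducible (reducible): <chi, chi> = 5 > 1.

Solution. <chi, chi> = (1/|G|) sum_C |C| * |chi(C)|^2 = (1/24)[1*|7|^2 + 6*|-1|^2 + 3*|-1|^2 + 8*|1|^2 + 6*|3|^2]
  = (1/24)[(49) + (6) + (3) + (8) + (54)] = 120/24 = 5.
A character is irreducible iff <chi, chi> = 1, so this representation is reducible.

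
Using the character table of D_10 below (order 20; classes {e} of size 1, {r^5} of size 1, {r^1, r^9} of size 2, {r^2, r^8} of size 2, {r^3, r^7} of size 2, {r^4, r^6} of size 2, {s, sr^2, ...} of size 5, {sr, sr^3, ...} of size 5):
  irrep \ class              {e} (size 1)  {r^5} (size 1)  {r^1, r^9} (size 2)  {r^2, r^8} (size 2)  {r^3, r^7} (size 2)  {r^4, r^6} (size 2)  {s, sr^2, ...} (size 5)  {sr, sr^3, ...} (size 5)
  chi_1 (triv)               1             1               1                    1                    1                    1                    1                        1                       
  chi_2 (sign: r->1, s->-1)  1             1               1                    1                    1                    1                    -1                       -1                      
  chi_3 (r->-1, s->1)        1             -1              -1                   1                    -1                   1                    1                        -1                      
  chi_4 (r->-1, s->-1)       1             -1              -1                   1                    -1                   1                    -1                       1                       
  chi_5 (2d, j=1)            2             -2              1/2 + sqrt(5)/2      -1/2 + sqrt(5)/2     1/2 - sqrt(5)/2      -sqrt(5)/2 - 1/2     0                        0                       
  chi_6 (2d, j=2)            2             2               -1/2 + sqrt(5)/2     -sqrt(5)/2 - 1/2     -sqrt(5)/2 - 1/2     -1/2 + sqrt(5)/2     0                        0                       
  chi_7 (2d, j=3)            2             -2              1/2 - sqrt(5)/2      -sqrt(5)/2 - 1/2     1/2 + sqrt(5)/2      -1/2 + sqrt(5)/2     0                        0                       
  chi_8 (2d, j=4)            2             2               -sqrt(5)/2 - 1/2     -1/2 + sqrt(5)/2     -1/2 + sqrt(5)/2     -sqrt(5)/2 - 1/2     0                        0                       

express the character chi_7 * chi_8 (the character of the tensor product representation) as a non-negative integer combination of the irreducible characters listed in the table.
chi_7 tensor chi_8 = chi_5 + chi_7 (all other irreducibles have multiplicity 0).

Explanation: The character of a tensor product is the pointwise product (chi_7 * chi_8)(C) = chi_7(C) * chi_8(C):
  {e}: (2)*(2), {r^5}: (-2)*(2), {r^1, r^9}: (1/2 - sqrt(5)/2)*(-sqrt(5)/2 - 1/2), {r^2, r^8}: (-sqrt(5)/2 - 1/2)*(-1/2 + sqrt(5)/2), {r^3, r^7}: (1/2 + sqrt(5)/2)*(-1/2 + sqrt(5)/2), {r^4, r^6}: (-1/2 + sqrt(5)/2)*(-sqrt(5)/2 - 1/2), {s, sr^2, ...}: (0)*(0), {sr, sr^3, ...}: (0)*(0)
so (chi_7 * chi_8) takes values
  {e} -> 4, {r^5} -> -4, {r^1, r^9} -> 1, {r^2, r^8} -> -1, {r^3, r^7} -> 1, {r^4, r^6} -> -1, {s, sr^2, ...} -> 0, {sr, sr^3, ...} -> 0.
Now take the inner product of this character with each irreducible chi from the table, <chi_7*chi_8, chi> = (1/20) sum_C |C| (chi_7*chi_8)(C) conj(chi(C)):
  <chi_7*chi_8, chi_1> = (1/20)[1*(4)*conj(1) + 1*(-4)*conj(1) + 2*(1)*conj(1) + 2*(-1)*conj(1) + 2*(1)*conj(1) + 2*(-1)*conj(1) + 5*(0)*conj(1) + 5*(0)*conj(1)]
      = (1/20)[(4) + (-4) + (2) + (-2) + (2) + (-2) + (0) + (0)] = 0/20 = 0
  <chi_7*chi_8, chi_2> = (1/20)[1*(4)*conj(1) + 1*(-4)*conj(1) + 2*(1)*conj(1) + 2*(-1)*conj(1) + 2*(1)*conj(1) + 2*(-1)*conj(1) + 5*(0)*conj(-1) + 5*(0)*conj(-1)]
      = (1/20)[(4) + (-4) + (2) + (-2) + (2) + (-2) + (0) + (0)] = 0/20 = 0
  <chi_7*chi_8, chi_3> = (1/20)[1*(4)*conj(1) + 1*(-4)*conj(-1) + 2*(1)*conj(-1) + 2*(-1)*conj(1) + 2*(1)*conj(-1) + 2*(-1)*conj(1) + 5*(0)*conj(1) + 5*(0)*conj(-1)]
      = (1/20)[(4) + (4) + (-2) + (-2) + (-2) + (-2) + (0) + (0)] = 0/20 = 0
  <chi_7*chi_8, chi_4> = (1/20)[1*(4)*conj(1) + 1*(-4)*conj(-1) + 2*(1)*conj(-1) + 2*(-1)*conj(1) + 2*(1)*conj(-1) + 2*(-1)*conj(1) + 5*(0)*conj(-1) + 5*(0)*conj(1)]
      = (1/20)[(4) + (4) + (-2) + (-2) + (-2) + (-2) + (0) + (0)] = 0/20 = 0
  <chi_7*chi_8, chi_5> = (1/20)[1*(4)*conj(2) + 1*(-4)*conj(-2) + 2*(1)*conj(1/2 + sqrt(5)/2) + 2*(-1)*conj(-1/2 + sqrt(5)/2) + 2*(1)*conj(1/2 - sqrt(5)/2) + 2*(-1)*conj(-sqrt(5)/2 - 1/2) + 5*(0)*conj(0) + 5*(0)*conj(0)]
      = (1/20)[(8) + (8) + (1 + sqrt(5)) + (1 - sqrt(5)) + (1 - sqrt(5)) + (1 + sqrt(5)) + (0) + (0)] = 20/20 = 1
  <chi_7*chi_8, chi_6> = (1/20)[1*(4)*conj(2) + 1*(-4)*conj(2) + 2*(1)*conj(-1/2 + sqrt(5)/2) + 2*(-1)*conj(-sqrt(5)/2 - 1/2) + 2*(1)*conj(-sqrt(5)/2 - 1/2) + 2*(-1)*conj(-1/2 + sqrt(5)/2) + 5*(0)*conj(0) + 5*(0)*conj(0)]
      = (1/20)[(8) + (-8) + (-1 + sqrt(5)) + (1 + sqrt(5)) + (-sqrt(5) - 1) + (1 - sqrt(5)) + (0) + (0)] = 0/20 = 0
  <chi_7*chi_8, chi_7> = (1/20)[1*(4)*conj(2) + 1*(-4)*conj(-2) + 2*(1)*conj(1/2 - sqrt(5)/2) + 2*(-1)*conj(-sqrt(5)/2 - 1/2) + 2*(1)*conj(1/2 + sqrt(5)/2) + 2*(-1)*conj(-1/2 + sqrt(5)/2) + 5*(0)*conj(0) + 5*(0)*conj(0)]
      = (1/20)[(8) + (8) + (1 - sqrt(5)) + (1 + sqrt(5)) + (1 + sqrt(5)) + (1 - sqrt(5)) + (0) + (0)] = 20/20 = 1
  <chi_7*chi_8, chi_8> = (1/20)[1*(4)*conj(2) + 1*(-4)*conj(2) + 2*(1)*conj(-sqrt(5)/2 - 1/2) + 2*(-1)*conj(-1/2 + sqrt(5)/2) + 2*(1)*conj(-1/2 + sqrt(5)/2) + 2*(-1)*conj(-sqrt(5)/2 - 1/2) + 5*(0)*conj(0) + 5*(0)*conj(0)]
      = (1/20)[(8) + (-8) + (-sqrt(5) - 1) + (1 - sqrt(5)) + (-1 + sqrt(5)) + (1 + sqrt(5)) + (0) + (0)] = 0/20 = 0
Hence the multiplicities are chi_5: 1, chi_7: 1. Dimension check: dim(chi_7)*dim(chi_8) = 2*2 = 4 and sum (mult * dim) = 1*2 + 1*2 = 4.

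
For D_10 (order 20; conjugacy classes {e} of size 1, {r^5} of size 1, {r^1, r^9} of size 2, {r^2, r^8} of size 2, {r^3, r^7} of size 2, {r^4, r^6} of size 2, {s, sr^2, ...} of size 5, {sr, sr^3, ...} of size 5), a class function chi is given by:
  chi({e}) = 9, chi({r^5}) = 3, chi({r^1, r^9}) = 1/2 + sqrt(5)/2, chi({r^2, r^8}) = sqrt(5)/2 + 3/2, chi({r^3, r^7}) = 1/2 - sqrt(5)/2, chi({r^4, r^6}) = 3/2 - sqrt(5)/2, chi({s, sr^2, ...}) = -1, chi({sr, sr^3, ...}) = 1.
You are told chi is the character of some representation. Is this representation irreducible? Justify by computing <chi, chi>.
Not irreducible (reducible): <chi, chi> = 6 > 1.

Justification: <chi, chi> = (1/|G|) sum_C |C| * |chi(C)|^2 = (1/20)[1*|9|^2 + 1*|3|^2 + 2*|1/2 + sqrt(5)/2|^2 + 2*|sqrt(5)/2 + 3/2|^2 + 2*|1/2 - sqrt(5)/2|^2 + 2*|3/2 - sqrt(5)/2|^2 + 5*|-1|^2 + 5*|1|^2]
  = (1/20)[(81) + (9) + (sqrt(5) + 3) + (3*sqrt(5) + 7) + (3 - sqrt(5)) + (7 - 3*sqrt(5)) + (5) + (5)] = 120/20 = 6.
A character is irreducible iff <chi, chi> = 1, so this representation is reducible.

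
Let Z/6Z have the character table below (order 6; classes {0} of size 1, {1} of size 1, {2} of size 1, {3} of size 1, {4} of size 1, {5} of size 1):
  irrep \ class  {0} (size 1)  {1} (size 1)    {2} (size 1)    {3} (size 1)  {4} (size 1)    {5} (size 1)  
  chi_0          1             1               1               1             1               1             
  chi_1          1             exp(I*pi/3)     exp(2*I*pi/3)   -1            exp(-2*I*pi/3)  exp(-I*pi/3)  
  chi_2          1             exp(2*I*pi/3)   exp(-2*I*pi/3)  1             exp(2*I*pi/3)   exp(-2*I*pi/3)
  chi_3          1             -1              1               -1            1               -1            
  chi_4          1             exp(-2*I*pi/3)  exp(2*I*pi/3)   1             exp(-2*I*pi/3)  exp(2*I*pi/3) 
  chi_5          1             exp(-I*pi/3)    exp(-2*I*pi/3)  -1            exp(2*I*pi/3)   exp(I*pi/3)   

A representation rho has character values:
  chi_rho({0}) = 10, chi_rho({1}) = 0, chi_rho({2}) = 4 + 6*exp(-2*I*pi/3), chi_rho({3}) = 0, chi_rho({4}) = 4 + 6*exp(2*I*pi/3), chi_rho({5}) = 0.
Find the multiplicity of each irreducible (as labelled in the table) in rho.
Multiplicities: chi_0: 2, chi_1: 0, chi_2: 3, chi_3: 2, chi_4: 0, chi_5: 3.

Reasoning: Use <chi_rho, chi> = (1/|G|) sum_C |C| * chi_rho(C) * conj(chi(C)) with |G| = 6 for each irreducible chi in the table:
  <chi_rho, chi_0> = (1/6)[1*(10)*conj(1) + 1*(0)*conj(1) + 1*(4 + 6*exp(-2*I*pi/3))*conj(1) + 1*(0)*conj(1) + 1*(4 + 6*exp(2*I*pi/3))*conj(1) + 1*(0)*conj(1)]
      = (1/6)[(10) + (0) + (4 + 6*exp(-2*I*pi/3)) + (0) + (4 + 6*exp(2*I*pi/3)) + (0)] = 12/6 = 2
  <chi_rho, chi_1> = (1/6)[1*(10)*conj(1) + 1*(0)*conj(exp(I*pi/3)) + 1*(4 + 6*exp(-2*I*pi/3))*conj(exp(2*I*pi/3)) + 1*(0)*conj(-1) + 1*(4 + 6*exp(2*I*pi/3))*conj(exp(-2*I*pi/3)) + 1*(0)*conj(exp(-I*pi/3))]
      = (1/6)[(10) + (0) + (4*exp(-2*I*pi/3) + 6*exp(2*I*pi/3)) + (0) + (6*exp(-2*I*pi/3) + 4*exp(2*I*pi/3)) + (0)] = 0/6 = 0
  <chi_rho, chi_2> = (1/6)[1*(10)*conj(1) + 1*(0)*conj(exp(2*I*pi/3)) + 1*(4 + 6*exp(-2*I*pi/3))*conj(exp(-2*I*pi/3)) + 1*(0)*conj(1) + 1*(4 + 6*exp(2*I*pi/3))*conj(exp(2*I*pi/3)) + 1*(0)*conj(exp(-2*I*pi/3))]
      = (1/6)[(10) + (0) + (6 + 4*exp(2*I*pi/3)) + (0) + (6 + 4*exp(-2*I*pi/3)) + (0)] = 18/6 = 3
  <chi_rho, chi_3> = (1/6)[1*(10)*conj(1) + 1*(0)*conj(-1) + 1*(4 + 6*exp(-2*I*pi/3))*conj(1) + 1*(0)*conj(-1) + 1*(4 + 6*exp(2*I*pi/3))*conj(1) + 1*(0)*conj(-1)]
      = (1/6)[(10) + (0) + (4 + 6*exp(-2*I*pi/3)) + (0) + (4 + 6*exp(2*I*pi/3)) + (0)] = 12/6 = 2
  <chi_rho, chi_4> = (1/6)[1*(10)*conj(1) + 1*(0)*conj(exp(-2*I*pi/3)) + 1*(4 + 6*exp(-2*I*pi/3))*conj(exp(2*I*pi/3)) + 1*(0)*conj(1) + 1*(4 + 6*exp(2*I*pi/3))*conj(exp(-2*I*pi/3)) + 1*(0)*conj(exp(2*I*pi/3))]
      = (1/6)[(10) + (0) + (4*exp(-2*I*pi/3) + 6*exp(2*I*pi/3)) + (0) + (6*exp(-2*I*pi/3) + 4*exp(2*I*pi/3)) + (0)] = 0/6 = 0
  <chi_rho, chi_5> = (1/6)[1*(10)*conj(1) + 1*(0)*conj(exp(-I*pi/3)) + 1*(4 + 6*exp(-2*I*pi/3))*conj(exp(-2*I*pi/3)) + 1*(0)*conj(-1) + 1*(4 + 6*exp(2*I*pi/3))*conj(exp(2*I*pi/3)) + 1*(0)*conj(exp(I*pi/3))]
      = (1/6)[(10) + (0) + (6 + 4*exp(2*I*pi/3)) + (0) + (6 + 4*exp(-2*I*pi/3)) + (0)] = 18/6 = 3
(Exp terms are combined using exp(i*s)*conj(exp(i*t)) = exp(i*(s-t)), and sums of them are collapsed using the identity that for every m > 1 the m distinct m-th roots of unity sum to 0, e.g. 1 + exp(2*I*pi/3) + exp(-2*I*pi/3) = 0.)
Dimension check: dim(rho) = sum (mult * dim) = 2*1 + 0*1 + 3*1 + 2*1 + 0*1 + 3*1 = 10 = chi_rho(e) = 10.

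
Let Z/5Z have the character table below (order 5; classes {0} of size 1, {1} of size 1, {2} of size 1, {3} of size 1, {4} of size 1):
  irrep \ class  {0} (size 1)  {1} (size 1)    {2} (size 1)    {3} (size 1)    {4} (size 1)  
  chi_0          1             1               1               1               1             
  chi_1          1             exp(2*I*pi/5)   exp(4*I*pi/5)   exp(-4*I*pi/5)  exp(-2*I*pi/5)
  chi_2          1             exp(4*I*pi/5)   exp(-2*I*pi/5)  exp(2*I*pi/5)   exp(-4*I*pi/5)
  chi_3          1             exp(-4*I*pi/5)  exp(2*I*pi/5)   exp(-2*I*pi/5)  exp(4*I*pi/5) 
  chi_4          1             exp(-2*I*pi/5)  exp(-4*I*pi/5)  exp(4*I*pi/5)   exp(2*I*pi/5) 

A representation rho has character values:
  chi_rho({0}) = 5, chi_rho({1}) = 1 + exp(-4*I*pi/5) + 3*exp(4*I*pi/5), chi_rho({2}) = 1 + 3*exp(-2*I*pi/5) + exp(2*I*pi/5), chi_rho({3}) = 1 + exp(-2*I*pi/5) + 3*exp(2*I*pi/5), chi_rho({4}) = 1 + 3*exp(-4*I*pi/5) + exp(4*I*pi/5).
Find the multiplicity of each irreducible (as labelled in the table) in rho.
Multiplicities: chi_0: 1, chi_1: 0, chi_2: 3, chi_3: 1, chi_4: 0.

Working: Use <chi_rho, chi> = (1/|G|) sum_C |C| * chi_rho(C) * conj(chi(C)) with |G| = 5 for each irreducible chi in the table:
  <chi_rho, chi_0> = (1/5)[1*(5)*conj(1) + 1*(1 + exp(-4*I*pi/5) + 3*exp(4*I*pi/5))*conj(1) + 1*(1 + 3*exp(-2*I*pi/5) + exp(2*I*pi/5))*conj(1) + 1*(1 + exp(-2*I*pi/5) + 3*exp(2*I*pi/5))*conj(1) + 1*(1 + 3*exp(-4*I*pi/5) + exp(4*I*pi/5))*conj(1)]
      = (1/5)[(5) + (1 + exp(-4*I*pi/5) + 3*exp(4*I*pi/5)) + (1 + 3*exp(-2*I*pi/5) + exp(2*I*pi/5)) + (1 + exp(-2*I*pi/5) + 3*exp(2*I*pi/5)) + (1 + 3*exp(-4*I*pi/5) + exp(4*I*pi/5))] = 5/5 = 1
  <chi_rho, chi_1> = (1/5)[1*(5)*conj(1) + 1*(1 + exp(-4*I*pi/5) + 3*exp(4*I*pi/5))*conj(exp(2*I*pi/5)) + 1*(1 + 3*exp(-2*I*pi/5) + exp(2*I*pi/5))*conj(exp(4*I*pi/5)) + 1*(1 + exp(-2*I*pi/5) + 3*exp(2*I*pi/5))*conj(exp(-4*I*pi/5)) + 1*(1 + 3*exp(-4*I*pi/5) + exp(4*I*pi/5))*conj(exp(-2*I*pi/5))]
      = (1/5)[(5) + (exp(-2*I*pi/5) + exp(4*I*pi/5) + 3*exp(2*I*pi/5)) + (exp(-2*I*pi/5) + exp(-4*I*pi/5) + 3*exp(4*I*pi/5)) + (3*exp(-4*I*pi/5) + exp(4*I*pi/5) + exp(2*I*pi/5)) + (3*exp(-2*I*pi/5) + exp(-4*I*pi/5) + exp(2*I*pi/5))] = 0/5 = 0
  <chi_rho, chi_2> = (1/5)[1*(5)*conj(1) + 1*(1 + exp(-4*I*pi/5) + 3*exp(4*I*pi/5))*conj(exp(4*I*pi/5)) + 1*(1 + 3*exp(-2*I*pi/5) + exp(2*I*pi/5))*conj(exp(-2*I*pi/5)) + 1*(1 + exp(-2*I*pi/5) + 3*exp(2*I*pi/5))*conj(exp(2*I*pi/5)) + 1*(1 + 3*exp(-4*I*pi/5) + exp(4*I*pi/5))*conj(exp(-4*I*pi/5))]
      = (1/5)[(5) + (3 + exp(-4*I*pi/5) + exp(2*I*pi/5)) + (3 + exp(4*I*pi/5) + exp(2*I*pi/5)) + (3 + exp(-2*I*pi/5) + exp(-4*I*pi/5)) + (3 + exp(-2*I*pi/5) + exp(4*I*pi/5))] = 15/5 = 3
  <chi_rho, chi_3> = (1/5)[1*(5)*conj(1) + 1*(1 + exp(-4*I*pi/5) + 3*exp(4*I*pi/5))*conj(exp(-4*I*pi/5)) + 1*(1 + 3*exp(-2*I*pi/5) + exp(2*I*pi/5))*conj(exp(2*I*pi/5)) + 1*(1 + exp(-2*I*pi/5) + 3*exp(2*I*pi/5))*conj(exp(-2*I*pi/5)) + 1*(1 + 3*exp(-4*I*pi/5) + exp(4*I*pi/5))*conj(exp(4*I*pi/5))]
      = (1/5)[(5) + (1 + 3*exp(-2*I*pi/5) + exp(4*I*pi/5)) + (1 + 3*exp(-4*I*pi/5) + exp(-2*I*pi/5)) + (1 + exp(2*I*pi/5) + 3*exp(4*I*pi/5)) + (1 + exp(-4*I*pi/5) + 3*exp(2*I*pi/5))] = 5/5 = 1
  <chi_rho, chi_4> = (1/5)[1*(5)*conj(1) + 1*(1 + exp(-4*I*pi/5) + 3*exp(4*I*pi/5))*conj(exp(-2*I*pi/5)) + 1*(1 + 3*exp(-2*I*pi/5) + exp(2*I*pi/5))*conj(exp(-4*I*pi/5)) + 1*(1 + exp(-2*I*pi/5) + 3*exp(2*I*pi/5))*conj(exp(4*I*pi/5)) + 1*(1 + 3*exp(-4*I*pi/5) + exp(4*I*pi/5))*conj(exp(2*I*pi/5))]
      = (1/5)[(5) + (3*exp(-4*I*pi/5) + exp(-2*I*pi/5) + exp(2*I*pi/5)) + (exp(-4*I*pi/5) + exp(4*I*pi/5) + 3*exp(2*I*pi/5)) + (3*exp(-2*I*pi/5) + exp(-4*I*pi/5) + exp(4*I*pi/5)) + (exp(-2*I*pi/5) + exp(2*I*pi/5) + 3*exp(4*I*pi/5))] = 0/5 = 0
(Exp terms are combined using exp(i*s)*conj(exp(i*t)) = exp(i*(s-t)), and sums of them are collapsed using the identity that for every m > 1 the m distinct m-th roots of unity sum to 0, e.g. 1 + exp(2*I*pi/3) + exp(-2*I*pi/3) = 0.)
Dimension check: dim(rho) = sum (mult * dim) = 1*1 + 0*1 + 3*1 + 1*1 + 0*1 = 5 = chi_rho(e) = 5.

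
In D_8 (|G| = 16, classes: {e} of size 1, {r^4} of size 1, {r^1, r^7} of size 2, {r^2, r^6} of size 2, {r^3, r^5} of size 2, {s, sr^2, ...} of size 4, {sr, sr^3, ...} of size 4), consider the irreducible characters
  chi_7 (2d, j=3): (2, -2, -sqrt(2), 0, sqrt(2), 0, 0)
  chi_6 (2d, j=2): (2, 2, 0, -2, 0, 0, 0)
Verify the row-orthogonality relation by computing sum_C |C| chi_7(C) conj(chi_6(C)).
Sum = 0; so <chi_7, chi_6> = 0 (distinct irreducibles are orthogonal).

Compute term by term over conjugacy classes (|C| * chi_7(C) * conj(chi_6(C))):
  1*(2)*conj(2) + 1*(-2)*conj(2) + 2*(-sqrt(2))*conj(0) + 2*(0)*conj(-2) + 2*(sqrt(2))*conj(0) + 4*(0)*conj(0) + 4*(0)*conj(0)
  = (4) + (-4) + (0) + (0) + (0) + (0) + (0)
  = 0.
Dividing by |G| = 16 gives 0/16 = 0, matching the row-orthogonality relation <chi_7, chi_6> = [chi_7 = chi_6].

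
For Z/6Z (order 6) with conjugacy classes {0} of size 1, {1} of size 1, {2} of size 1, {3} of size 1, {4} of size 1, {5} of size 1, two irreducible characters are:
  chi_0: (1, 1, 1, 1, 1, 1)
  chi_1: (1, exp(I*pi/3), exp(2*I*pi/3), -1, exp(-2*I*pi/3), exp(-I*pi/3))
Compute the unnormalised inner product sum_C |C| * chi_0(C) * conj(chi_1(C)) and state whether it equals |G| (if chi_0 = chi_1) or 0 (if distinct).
Sum = 0; so <chi_0, chi_1> = 0 (distinct irreducibles are orthogonal).

Derivation: Compute term by term over conjugacy classes (|C| * chi_0(C) * conj(chi_1(C))):
  1*(1)*conj(1) + 1*(1)*conj(exp(I*pi/3)) + 1*(1)*conj(exp(2*I*pi/3)) + 1*(1)*conj(-1) + 1*(1)*conj(exp(-2*I*pi/3)) + 1*(1)*conj(exp(-I*pi/3))
  = (1) + (exp(-I*pi/3)) + (exp(-2*I*pi/3)) + (-1) + (exp(2*I*pi/3)) + (exp(I*pi/3))
  = 0.
(Exp terms are combined using exp(i*s)*conj(exp(i*t)) = exp(i*(s-t)), and sums of them are collapsed using the identity that for every m > 1 the m distinct m-th roots of unity sum to 0, e.g. 1 + exp(2*I*pi/3) + exp(-2*I*pi/3) = 0.)
Dividing by |G| = 6 gives 0/6 = 0, matching the row-orthogonality relation <chi_0, chi_1> = [chi_0 = chi_1].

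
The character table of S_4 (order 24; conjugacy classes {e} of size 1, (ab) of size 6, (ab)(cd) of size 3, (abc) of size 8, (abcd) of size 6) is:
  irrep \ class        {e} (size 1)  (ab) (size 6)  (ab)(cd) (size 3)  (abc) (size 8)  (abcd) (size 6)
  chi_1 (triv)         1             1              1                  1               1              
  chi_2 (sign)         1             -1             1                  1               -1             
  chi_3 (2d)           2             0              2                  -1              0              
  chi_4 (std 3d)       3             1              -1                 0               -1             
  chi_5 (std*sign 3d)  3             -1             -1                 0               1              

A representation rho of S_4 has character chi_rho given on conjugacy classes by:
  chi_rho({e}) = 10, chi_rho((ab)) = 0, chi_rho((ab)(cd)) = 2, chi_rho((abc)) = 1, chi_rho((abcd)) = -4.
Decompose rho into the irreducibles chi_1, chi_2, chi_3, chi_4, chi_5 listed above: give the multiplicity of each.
Multiplicities: chi_1: 0, chi_2: 2, chi_3: 1, chi_4: 2, chi_5: 0.

Proof sketch: Use <chi_rho, chi> = (1/|G|) sum_C |C| * chi_rho(C) * conj(chi(C)) with |G| = 24 for each irreducible chi in the table:
  <chi_rho, chi_1> = (1/24)[1*(10)*conj(1) + 6*(0)*conj(1) + 3*(2)*conj(1) + 8*(1)*conj(1) + 6*(-4)*conj(1)]
      = (1/24)[(10) + (0) + (6) + (8) + (-24)] = 0/24 = 0
  <chi_rho, chi_2> = (1/24)[1*(10)*conj(1) + 6*(0)*conj(-1) + 3*(2)*conj(1) + 8*(1)*conj(1) + 6*(-4)*conj(-1)]
      = (1/24)[(10) + (0) + (6) + (8) + (24)] = 48/24 = 2
  <chi_rho, chi_3> = (1/24)[1*(10)*conj(2) + 6*(0)*conj(0) + 3*(2)*conj(2) + 8*(1)*conj(-1) + 6*(-4)*conj(0)]
      = (1/24)[(20) + (0) + (12) + (-8) + (0)] = 24/24 = 1
  <chi_rho, chi_4> = (1/24)[1*(10)*conj(3) + 6*(0)*conj(1) + 3*(2)*conj(-1) + 8*(1)*conj(0) + 6*(-4)*conj(-1)]
      = (1/24)[(30) + (0) + (-6) + (0) + (24)] = 48/24 = 2
  <chi_rho, chi_5> = (1/24)[1*(10)*conj(3) + 6*(0)*conj(-1) + 3*(2)*conj(-1) + 8*(1)*conj(0) + 6*(-4)*conj(1)]
      = (1/24)[(30) + (0) + (-6) + (0) + (-24)] = 0/24 = 0
Dimension check: dim(rho) = sum (mult * dim) = 0*1 + 2*1 + 1*2 + 2*3 + 0*3 = 10 = chi_rho(e) = 10.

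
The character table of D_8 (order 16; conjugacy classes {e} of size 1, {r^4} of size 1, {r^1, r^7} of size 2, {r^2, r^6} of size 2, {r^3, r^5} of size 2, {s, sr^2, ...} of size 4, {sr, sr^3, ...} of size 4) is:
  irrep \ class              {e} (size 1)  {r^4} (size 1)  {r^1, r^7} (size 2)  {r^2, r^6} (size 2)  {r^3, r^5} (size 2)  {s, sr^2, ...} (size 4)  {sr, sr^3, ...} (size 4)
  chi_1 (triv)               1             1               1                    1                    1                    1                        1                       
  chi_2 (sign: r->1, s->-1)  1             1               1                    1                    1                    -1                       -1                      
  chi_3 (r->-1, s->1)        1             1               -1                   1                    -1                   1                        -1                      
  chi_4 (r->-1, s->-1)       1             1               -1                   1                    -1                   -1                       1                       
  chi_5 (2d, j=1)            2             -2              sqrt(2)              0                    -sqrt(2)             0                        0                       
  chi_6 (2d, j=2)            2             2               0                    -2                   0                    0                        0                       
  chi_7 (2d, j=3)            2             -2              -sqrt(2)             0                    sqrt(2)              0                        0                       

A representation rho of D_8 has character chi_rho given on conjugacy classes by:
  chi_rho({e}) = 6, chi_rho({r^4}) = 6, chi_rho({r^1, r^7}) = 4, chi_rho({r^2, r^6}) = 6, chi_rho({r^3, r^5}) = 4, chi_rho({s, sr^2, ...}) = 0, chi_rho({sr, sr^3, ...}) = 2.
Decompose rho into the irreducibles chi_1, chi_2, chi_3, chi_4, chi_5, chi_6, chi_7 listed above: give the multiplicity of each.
Multiplicities: chi_1: 3, chi_2: 2, chi_3: 0, chi_4: 1, chi_5: 0, chi_6: 0, chi_7: 0.

Explanation: Use <chi_rho, chi> = (1/|G|) sum_C |C| * chi_rho(C) * conj(chi(C)) with |G| = 16 for each irreducible chi in the table:
  <chi_rho, chi_1> = (1/16)[1*(6)*conj(1) + 1*(6)*conj(1) + 2*(4)*conj(1) + 2*(6)*conj(1) + 2*(4)*conj(1) + 4*(0)*conj(1) + 4*(2)*conj(1)]
      = (1/16)[(6) + (6) + (8) + (12) + (8) + (0) + (8)] = 48/16 = 3
  <chi_rho, chi_2> = (1/16)[1*(6)*conj(1) + 1*(6)*conj(1) + 2*(4)*conj(1) + 2*(6)*conj(1) + 2*(4)*conj(1) + 4*(0)*conj(-1) + 4*(2)*conj(-1)]
      = (1/16)[(6) + (6) + (8) + (12) + (8) + (0) + (-8)] = 32/16 = 2
  <chi_rho, chi_3> = (1/16)[1*(6)*conj(1) + 1*(6)*conj(1) + 2*(4)*conj(-1) + 2*(6)*conj(1) + 2*(4)*conj(-1) + 4*(0)*conj(1) + 4*(2)*conj(-1)]
      = (1/16)[(6) + (6) + (-8) + (12) + (-8) + (0) + (-8)] = 0/16 = 0
  <chi_rho, chi_4> = (1/16)[1*(6)*conj(1) + 1*(6)*conj(1) + 2*(4)*conj(-1) + 2*(6)*conj(1) + 2*(4)*conj(-1) + 4*(0)*conj(-1) + 4*(2)*conj(1)]
      = (1/16)[(6) + (6) + (-8) + (12) + (-8) + (0) + (8)] = 16/16 = 1
  <chi_rho, chi_5> = (1/16)[1*(6)*conj(2) + 1*(6)*conj(-2) + 2*(4)*conj(sqrt(2)) + 2*(6)*conj(0) + 2*(4)*conj(-sqrt(2)) + 4*(0)*conj(0) + 4*(2)*conj(0)]
      = (1/16)[(12) + (-12) + (8*sqrt(2)) + (0) + (-8*sqrt(2)) + (0) + (0)] = 0/16 = 0
  <chi_rho, chi_6> = (1/16)[1*(6)*conj(2) + 1*(6)*conj(2) + 2*(4)*conj(0) + 2*(6)*conj(-2) + 2*(4)*conj(0) + 4*(0)*conj(0) + 4*(2)*conj(0)]
      = (1/16)[(12) + (12) + (0) + (-24) + (0) + (0) + (0)] = 0/16 = 0
  <chi_rho, chi_7> = (1/16)[1*(6)*conj(2) + 1*(6)*conj(-2) + 2*(4)*conj(-sqrt(2)) + 2*(6)*conj(0) + 2*(4)*conj(sqrt(2)) + 4*(0)*conj(0) + 4*(2)*conj(0)]
      = (1/16)[(12) + (-12) + (-8*sqrt(2)) + (0) + (8*sqrt(2)) + (0) + (0)] = 0/16 = 0
Dimension check: dim(rho) = sum (mult * dim) = 3*1 + 2*1 + 0*1 + 1*1 + 0*2 + 0*2 + 0*2 = 6 = chi_rho(e) = 6.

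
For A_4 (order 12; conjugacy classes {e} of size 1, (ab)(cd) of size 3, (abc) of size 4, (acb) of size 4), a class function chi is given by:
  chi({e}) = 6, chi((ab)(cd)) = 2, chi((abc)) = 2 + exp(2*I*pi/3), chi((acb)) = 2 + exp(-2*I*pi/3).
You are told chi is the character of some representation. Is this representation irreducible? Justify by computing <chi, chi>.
Not irreducible (reducible): <chi, chi> = 6 > 1.

Argument: <chi, chi> = (1/|G|) sum_C |C| * |chi(C)|^2 = (1/12)[1*|6|^2 + 3*|2|^2 + 4*|2 + exp(2*I*pi/3)|^2 + 4*|2 + exp(-2*I*pi/3)|^2]
  = (1/12)[(36) + (12) + (12) + (12)] = 72/12 = 6.
(Exp terms are combined using exp(i*s)*conj(exp(i*t)) = exp(i*(s-t)), and sums of them are collapsed using the identity that for every m > 1 the m distinct m-th roots of unity sum to 0, e.g. 1 + exp(2*I*pi/3) + exp(-2*I*pi/3) = 0.)
A character is irreducible iff <chi, chi> = 1, so this representation is reducible.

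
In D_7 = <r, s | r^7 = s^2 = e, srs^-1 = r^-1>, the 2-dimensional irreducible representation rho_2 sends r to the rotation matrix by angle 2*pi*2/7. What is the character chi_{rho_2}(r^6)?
chi_{rho_2}(r^6) = 2*cos(2*pi*2*6/7) = -2*cos(3*pi/7)

Working: rho_2(r^6) is rotation by angle 2*pi*2*6/7, whose trace is 2*cos(2*pi*2*6/7) = -2*cos(3*pi/7).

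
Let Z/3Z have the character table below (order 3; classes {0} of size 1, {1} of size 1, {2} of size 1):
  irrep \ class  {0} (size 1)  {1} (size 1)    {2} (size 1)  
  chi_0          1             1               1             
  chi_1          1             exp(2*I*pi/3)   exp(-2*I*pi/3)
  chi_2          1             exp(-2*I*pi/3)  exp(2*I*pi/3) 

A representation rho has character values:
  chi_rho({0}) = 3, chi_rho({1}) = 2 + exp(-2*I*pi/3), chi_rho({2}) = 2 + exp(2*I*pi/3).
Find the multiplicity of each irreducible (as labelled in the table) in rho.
Multiplicities: chi_0: 2, chi_1: 0, chi_2: 1.

Details: Use <chi_rho, chi> = (1/|G|) sum_C |C| * chi_rho(C) * conj(chi(C)) with |G| = 3 for each irreducible chi in the table:
  <chi_rho, chi_0> = (1/3)[1*(3)*conj(1) + 1*(2 + exp(-2*I*pi/3))*conj(1) + 1*(2 + exp(2*I*pi/3))*conj(1)]
      = (1/3)[(3) + (2 + exp(-2*I*pi/3)) + (2 + exp(2*I*pi/3))] = 6/3 = 2
  <chi_rho, chi_1> = (1/3)[1*(3)*conj(1) + 1*(2 + exp(-2*I*pi/3))*conj(exp(2*I*pi/3)) + 1*(2 + exp(2*I*pi/3))*conj(exp(-2*I*pi/3))]
      = (1/3)[(3) + (2*exp(-2*I*pi/3) + exp(2*I*pi/3)) + (exp(-2*I*pi/3) + 2*exp(2*I*pi/3))] = 0/3 = 0
  <chi_rho, chi_2> = (1/3)[1*(3)*conj(1) + 1*(2 + exp(-2*I*pi/3))*conj(exp(-2*I*pi/3)) + 1*(2 + exp(2*I*pi/3))*conj(exp(2*I*pi/3))]
      = (1/3)[(3) + (1 + 2*exp(2*I*pi/3)) + (1 + 2*exp(-2*I*pi/3))] = 3/3 = 1
(Exp terms are combined using exp(i*s)*conj(exp(i*t)) = exp(i*(s-t)), and sums of them are collapsed using the identity that for every m > 1 the m distinct m-th roots of unity sum to 0, e.g. 1 + exp(2*I*pi/3) + exp(-2*I*pi/3) = 0.)
Dimension check: dim(rho) = sum (mult * dim) = 2*1 + 0*1 + 1*1 = 3 = chi_rho(e) = 3.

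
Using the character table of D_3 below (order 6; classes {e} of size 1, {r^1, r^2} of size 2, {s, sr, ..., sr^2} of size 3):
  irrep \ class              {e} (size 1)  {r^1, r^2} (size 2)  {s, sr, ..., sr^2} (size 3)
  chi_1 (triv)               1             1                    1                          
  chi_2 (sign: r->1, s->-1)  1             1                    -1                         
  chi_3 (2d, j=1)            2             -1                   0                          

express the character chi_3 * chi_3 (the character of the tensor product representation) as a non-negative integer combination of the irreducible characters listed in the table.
chi_3 tensor chi_3 = chi_1 + chi_2 + chi_3 (all other irreducibles have multiplicity 0).

Explanation: The character of a tensor product is the pointwise product (chi_3 * chi_3)(C) = chi_3(C) * chi_3(C):
  {e}: (2)*(2), {r^1, r^2}: (-1)*(-1), {s, sr, ..., sr^2}: (0)*(0)
so (chi_3 * chi_3) takes values
  {e} -> 4, {r^1, r^2} -> 1, {s, sr, ..., sr^2} -> 0.
Now take the inner product of this character with each irreducible chi from the table, <chi_3*chi_3, chi> = (1/6) sum_C |C| (chi_3*chi_3)(C) conj(chi(C)):
  <chi_3*chi_3, chi_1> = (1/6)[1*(4)*conj(1) + 2*(1)*conj(1) + 3*(0)*conj(1)]
      = (1/6)[(4) + (2) + (0)] = 6/6 = 1
  <chi_3*chi_3, chi_2> = (1/6)[1*(4)*conj(1) + 2*(1)*conj(1) + 3*(0)*conj(-1)]
      = (1/6)[(4) + (2) + (0)] = 6/6 = 1
  <chi_3*chi_3, chi_3> = (1/6)[1*(4)*conj(2) + 2*(1)*conj(-1) + 3*(0)*conj(0)]
      = (1/6)[(8) + (-2) + (0)] = 6/6 = 1
Hence the multiplicities are chi_1: 1, chi_2: 1, chi_3: 1. Dimension check: dim(chi_3)*dim(chi_3) = 2*2 = 4 and sum (mult * dim) = 1*1 + 1*1 + 1*2 = 4.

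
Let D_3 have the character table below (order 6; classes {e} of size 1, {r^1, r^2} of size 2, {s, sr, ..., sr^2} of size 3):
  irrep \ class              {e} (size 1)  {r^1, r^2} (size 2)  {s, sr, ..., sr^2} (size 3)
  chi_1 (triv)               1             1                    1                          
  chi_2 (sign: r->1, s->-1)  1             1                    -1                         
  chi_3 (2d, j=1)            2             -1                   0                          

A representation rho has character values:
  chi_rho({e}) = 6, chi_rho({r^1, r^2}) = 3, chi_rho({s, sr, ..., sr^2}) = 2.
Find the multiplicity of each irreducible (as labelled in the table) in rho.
Multiplicities: chi_1: 3, chi_2: 1, chi_3: 1.

Argument: Use <chi_rho, chi> = (1/|G|) sum_C |C| * chi_rho(C) * conj(chi(C)) with |G| = 6 for each irreducible chi in the table:
  <chi_rho, chi_1> = (1/6)[1*(6)*conj(1) + 2*(3)*conj(1) + 3*(2)*conj(1)]
      = (1/6)[(6) + (6) + (6)] = 18/6 = 3
  <chi_rho, chi_2> = (1/6)[1*(6)*conj(1) + 2*(3)*conj(1) + 3*(2)*conj(-1)]
      = (1/6)[(6) + (6) + (-6)] = 6/6 = 1
  <chi_rho, chi_3> = (1/6)[1*(6)*conj(2) + 2*(3)*conj(-1) + 3*(2)*conj(0)]
      = (1/6)[(12) + (-6) + (0)] = 6/6 = 1
Dimension check: dim(rho) = sum (mult * dim) = 3*1 + 1*1 + 1*2 = 6 = chi_rho(e) = 6.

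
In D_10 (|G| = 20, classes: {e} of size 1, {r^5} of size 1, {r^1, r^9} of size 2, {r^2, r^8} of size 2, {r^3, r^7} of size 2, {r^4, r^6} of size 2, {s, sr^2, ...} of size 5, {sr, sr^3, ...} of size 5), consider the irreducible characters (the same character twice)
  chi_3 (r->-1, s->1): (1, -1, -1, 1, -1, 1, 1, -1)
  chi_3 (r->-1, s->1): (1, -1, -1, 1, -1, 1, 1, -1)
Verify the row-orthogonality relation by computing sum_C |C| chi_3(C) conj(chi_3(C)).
Sum = 20 = |G| = 20; so <chi_3, chi_3> = 1 (norm-1 confirms irreducibility).

Working: Compute term by term over conjugacy classes (|C| * chi_3(C) * conj(chi_3(C))):
  1*(1)*conj(1) + 1*(-1)*conj(-1) + 2*(-1)*conj(-1) + 2*(1)*conj(1) + 2*(-1)*conj(-1) + 2*(1)*conj(1) + 5*(1)*conj(1) + 5*(-1)*conj(-1)
  = (1) + (1) + (2) + (2) + (2) + (2) + (5) + (5)
  = 20.
Dividing by |G| = 20 gives 20/20 = 1, matching the row-orthogonality relation <chi_3, chi_3> = [chi_3 = chi_3].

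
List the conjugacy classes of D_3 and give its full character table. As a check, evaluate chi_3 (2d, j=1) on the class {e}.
Conjugacy classes: {e} of size 1, {r^1, r^2} of size 2, {s, sr, ..., sr^2} of size 3.
Character table:
  irrep \ class              {e} (size 1)  {r^1, r^2} (size 2)  {s, sr, ..., sr^2} (size 3)
  chi_1 (triv)               1             1                    1                          
  chi_2 (sign: r->1, s->-1)  1             1                    -1                         
  chi_3 (2d, j=1)            2             -1                   0                          

Spot check: chi_3 (2d, j=1) on {e} = 2.

Derivation: D_3 has order 2*3 = 6 with 3 conjugacy classes, hence 3 irreducibles. Sum of squared dims 1 + 1 + 4 = 6 = |G|. Linear characters come from the abelianisation; the 2-dimensional irreps have character r^k -> 2*cos(2*pi*j*k/3), reflections -> 0.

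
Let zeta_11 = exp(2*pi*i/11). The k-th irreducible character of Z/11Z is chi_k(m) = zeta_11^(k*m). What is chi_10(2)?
chi_10(2) = zeta_11^20 = exp(-4*I*pi/11)

Working: chi_10(2) = zeta_11^(10*2) = zeta_11^20. Since zeta_11^11 = 1, this equals zeta_11^9 = exp(2*pi*i*9/11) = exp(-4*I*pi/11).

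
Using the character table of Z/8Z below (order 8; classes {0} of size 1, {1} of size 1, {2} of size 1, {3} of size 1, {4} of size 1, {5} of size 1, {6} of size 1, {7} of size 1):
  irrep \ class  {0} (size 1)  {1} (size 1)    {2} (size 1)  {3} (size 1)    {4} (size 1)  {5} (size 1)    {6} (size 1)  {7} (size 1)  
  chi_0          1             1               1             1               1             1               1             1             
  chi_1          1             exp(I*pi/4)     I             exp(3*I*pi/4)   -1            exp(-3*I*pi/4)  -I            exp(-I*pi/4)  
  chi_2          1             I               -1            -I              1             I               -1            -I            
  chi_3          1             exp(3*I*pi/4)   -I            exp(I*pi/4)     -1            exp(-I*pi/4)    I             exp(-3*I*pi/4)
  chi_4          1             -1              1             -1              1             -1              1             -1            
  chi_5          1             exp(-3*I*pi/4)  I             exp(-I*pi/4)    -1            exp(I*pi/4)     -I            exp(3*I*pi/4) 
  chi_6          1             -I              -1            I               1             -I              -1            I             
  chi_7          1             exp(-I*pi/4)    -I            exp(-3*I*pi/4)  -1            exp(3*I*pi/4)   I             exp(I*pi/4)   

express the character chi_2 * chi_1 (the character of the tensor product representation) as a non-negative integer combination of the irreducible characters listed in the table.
chi_2 tensor chi_1 = chi_3 (all other irreducibles have multiplicity 0).

Reasoning: The character of a tensor product is the pointwise product (chi_2 * chi_1)(C) = chi_2(C) * chi_1(C):
  {0}: (1)*(1), {1}: (I)*(exp(I*pi/4)), {2}: (-1)*(I), {3}: (-I)*(exp(3*I*pi/4)), {4}: (1)*(-1), {5}: (I)*(exp(-3*I*pi/4)), {6}: (-1)*(-I), {7}: (-I)*(exp(-I*pi/4))
so (chi_2 * chi_1) takes values
  {0} -> 1, {1} -> exp(3*I*pi/4), {2} -> -I, {3} -> -exp(-3*I*pi/4), {4} -> -1, {5} -> exp(-I*pi/4), {6} -> I, {7} -> -exp(I*pi/4).
Now take the inner product of this character with each irreducible chi from the table, <chi_2*chi_1, chi> = (1/8) sum_C |C| (chi_2*chi_1)(C) conj(chi(C)):
  <chi_2*chi_1, chi_0> = (1/8)[1*(1)*conj(1) + 1*(exp(3*I*pi/4))*conj(1) + 1*(-I)*conj(1) + 1*(-exp(-3*I*pi/4))*conj(1) + 1*(-1)*conj(1) + 1*(exp(-I*pi/4))*conj(1) + 1*(I)*conj(1) + 1*(-exp(I*pi/4))*conj(1)]
      = (1/8)[(1) + (exp(3*I*pi/4)) + (-I) + (-exp(-3*I*pi/4)) + (-1) + (exp(-I*pi/4)) + (I) + (-exp(I*pi/4))] = 0/8 = 0
  <chi_2*chi_1, chi_1> = (1/8)[1*(1)*conj(1) + 1*(exp(3*I*pi/4))*conj(exp(I*pi/4)) + 1*(-I)*conj(I) + 1*(-exp(-3*I*pi/4))*conj(exp(3*I*pi/4)) + 1*(-1)*conj(-1) + 1*(exp(-I*pi/4))*conj(exp(-3*I*pi/4)) + 1*(I)*conj(-I) + 1*(-exp(I*pi/4))*conj(exp(-I*pi/4))]
      = (1/8)[(1) + (I) + (-1) + (-I) + (1) + (I) + (-1) + (-I)] = 0/8 = 0
  <chi_2*chi_1, chi_2> = (1/8)[1*(1)*conj(1) + 1*(exp(3*I*pi/4))*conj(I) + 1*(-I)*conj(-1) + 1*(-exp(-3*I*pi/4))*conj(-I) + 1*(-1)*conj(1) + 1*(exp(-I*pi/4))*conj(I) + 1*(I)*conj(-1) + 1*(-exp(I*pi/4))*conj(-I)]
      = (1/8)[(1) + (-exp(-3*I*pi/4)) + (I) + (-exp(-I*pi/4)) + (-1) + (-exp(I*pi/4)) + (-I) + (-exp(3*I*pi/4))] = 0/8 = 0
  <chi_2*chi_1, chi_3> = (1/8)[1*(1)*conj(1) + 1*(exp(3*I*pi/4))*conj(exp(3*I*pi/4)) + 1*(-I)*conj(-I) + 1*(-exp(-3*I*pi/4))*conj(exp(I*pi/4)) + 1*(-1)*conj(-1) + 1*(exp(-I*pi/4))*conj(exp(-I*pi/4)) + 1*(I)*conj(I) + 1*(-exp(I*pi/4))*conj(exp(-3*I*pi/4))]
      = (1/8)[(1) + (1) + (1) + (1) + (1) + (1) + (1) + (1)] = 8/8 = 1
  <chi_2*chi_1, chi_4> = (1/8)[1*(1)*conj(1) + 1*(exp(3*I*pi/4))*conj(-1) + 1*(-I)*conj(1) + 1*(-exp(-3*I*pi/4))*conj(-1) + 1*(-1)*conj(1) + 1*(exp(-I*pi/4))*conj(-1) + 1*(I)*conj(1) + 1*(-exp(I*pi/4))*conj(-1)]
      = (1/8)[(1) + (-exp(3*I*pi/4)) + (-I) + (exp(-3*I*pi/4)) + (-1) + (-exp(-I*pi/4)) + (I) + (exp(I*pi/4))] = 0/8 = 0
  <chi_2*chi_1, chi_5> = (1/8)[1*(1)*conj(1) + 1*(exp(3*I*pi/4))*conj(exp(-3*I*pi/4)) + 1*(-I)*conj(I) + 1*(-exp(-3*I*pi/4))*conj(exp(-I*pi/4)) + 1*(-1)*conj(-1) + 1*(exp(-I*pi/4))*conj(exp(I*pi/4)) + 1*(I)*conj(-I) + 1*(-exp(I*pi/4))*conj(exp(3*I*pi/4))]
      = (1/8)[(1) + (-I) + (-1) + (I) + (1) + (-I) + (-1) + (I)] = 0/8 = 0
  <chi_2*chi_1, chi_6> = (1/8)[1*(1)*conj(1) + 1*(exp(3*I*pi/4))*conj(-I) + 1*(-I)*conj(-1) + 1*(-exp(-3*I*pi/4))*conj(I) + 1*(-1)*conj(1) + 1*(exp(-I*pi/4))*conj(-I) + 1*(I)*conj(-1) + 1*(-exp(I*pi/4))*conj(I)]
      = (1/8)[(1) + (exp(-3*I*pi/4)) + (I) + (exp(-I*pi/4)) + (-1) + (exp(I*pi/4)) + (-I) + (exp(3*I*pi/4))] = 0/8 = 0
  <chi_2*chi_1, chi_7> = (1/8)[1*(1)*conj(1) + 1*(exp(3*I*pi/4))*conj(exp(-I*pi/4)) + 1*(-I)*conj(-I) + 1*(-exp(-3*I*pi/4))*conj(exp(-3*I*pi/4)) + 1*(-1)*conj(-1) + 1*(exp(-I*pi/4))*conj(exp(3*I*pi/4)) + 1*(I)*conj(I) + 1*(-exp(I*pi/4))*conj(exp(I*pi/4))]
      = (1/8)[(1) + (-1) + (1) + (-1) + (1) + (-1) + (1) + (-1)] = 0/8 = 0
(Exp terms are combined using exp(i*s)*conj(exp(i*t)) = exp(i*(s-t)), and sums of them are collapsed using the identity that for every m > 1 the m distinct m-th roots of unity sum to 0, e.g. 1 + exp(2*I*pi/3) + exp(-2*I*pi/3) = 0.)
Hence the multiplicities are chi_3: 1. Dimension check: dim(chi_2)*dim(chi_1) = 1*1 = 1 and sum (mult * dim) = 1*1 = 1.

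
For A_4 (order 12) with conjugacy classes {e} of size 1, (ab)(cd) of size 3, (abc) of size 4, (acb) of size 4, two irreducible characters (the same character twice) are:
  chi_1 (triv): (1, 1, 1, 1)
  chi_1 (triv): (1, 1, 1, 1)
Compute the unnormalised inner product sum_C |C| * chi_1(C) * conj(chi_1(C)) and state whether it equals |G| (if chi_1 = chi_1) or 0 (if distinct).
Sum = 12 = |G| = 12; so <chi_1, chi_1> = 1 (norm-1 confirms irreducibility).

Justification: Compute term by term over conjugacy classes (|C| * chi_1(C) * conj(chi_1(C))):
  1*(1)*conj(1) + 3*(1)*conj(1) + 4*(1)*conj(1) + 4*(1)*conj(1)
  = (1) + (3) + (4) + (4)
  = 12.
(Exp terms are combined using exp(i*s)*conj(exp(i*t)) = exp(i*(s-t)), and sums of them are collapsed using the identity that for every m > 1 the m distinct m-th roots of unity sum to 0, e.g. 1 + exp(2*I*pi/3) + exp(-2*I*pi/3) = 0.)
Dividing by |G| = 12 gives 12/12 = 1, matching the row-orthogonality relation <chi_1, chi_1> = [chi_1 = chi_1].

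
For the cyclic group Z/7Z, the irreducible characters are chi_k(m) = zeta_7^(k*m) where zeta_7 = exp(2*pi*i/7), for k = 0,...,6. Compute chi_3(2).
chi_3(2) = zeta_7^6 = exp(-2*I*pi/7)

Argument: chi_3(2) = zeta_7^(3*2) = zeta_7^6. Since zeta_7^7 = 1, this equals zeta_7^6 = exp(2*pi*i*6/7) = exp(-2*I*pi/7).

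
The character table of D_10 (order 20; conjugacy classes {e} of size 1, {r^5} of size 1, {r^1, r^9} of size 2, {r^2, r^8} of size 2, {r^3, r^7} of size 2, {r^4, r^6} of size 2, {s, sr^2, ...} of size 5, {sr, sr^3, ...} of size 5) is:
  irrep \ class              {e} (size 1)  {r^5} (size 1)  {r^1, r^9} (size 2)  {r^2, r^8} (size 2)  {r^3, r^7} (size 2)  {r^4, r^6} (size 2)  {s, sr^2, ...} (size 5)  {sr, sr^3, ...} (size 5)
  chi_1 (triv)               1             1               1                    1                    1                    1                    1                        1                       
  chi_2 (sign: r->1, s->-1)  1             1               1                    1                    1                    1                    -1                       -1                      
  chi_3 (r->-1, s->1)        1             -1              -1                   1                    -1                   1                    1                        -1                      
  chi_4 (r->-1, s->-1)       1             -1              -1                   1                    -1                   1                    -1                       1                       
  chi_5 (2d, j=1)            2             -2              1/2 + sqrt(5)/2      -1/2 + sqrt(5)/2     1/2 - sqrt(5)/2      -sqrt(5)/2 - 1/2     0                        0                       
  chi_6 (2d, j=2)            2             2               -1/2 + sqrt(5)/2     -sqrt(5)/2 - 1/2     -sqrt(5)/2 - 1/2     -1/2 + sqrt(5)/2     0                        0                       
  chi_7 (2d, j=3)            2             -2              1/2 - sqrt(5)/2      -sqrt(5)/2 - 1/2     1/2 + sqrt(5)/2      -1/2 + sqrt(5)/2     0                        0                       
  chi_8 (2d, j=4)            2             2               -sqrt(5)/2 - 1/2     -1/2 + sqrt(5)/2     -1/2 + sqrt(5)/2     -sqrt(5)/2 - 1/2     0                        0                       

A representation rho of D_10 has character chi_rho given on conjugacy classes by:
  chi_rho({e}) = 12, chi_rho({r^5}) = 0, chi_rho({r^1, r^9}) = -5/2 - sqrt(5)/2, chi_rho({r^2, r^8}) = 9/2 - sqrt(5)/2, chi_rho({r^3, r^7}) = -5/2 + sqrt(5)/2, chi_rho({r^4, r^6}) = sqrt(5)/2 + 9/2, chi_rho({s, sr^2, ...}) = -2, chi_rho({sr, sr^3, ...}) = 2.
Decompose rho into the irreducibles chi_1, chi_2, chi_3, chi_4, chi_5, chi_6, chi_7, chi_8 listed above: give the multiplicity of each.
Multiplicities: chi_1: 1, chi_2: 1, chi_3: 1, chi_4: 3, chi_5: 0, chi_6: 1, chi_7: 1, chi_8: 1.

Why: Use <chi_rho, chi> = (1/|G|) sum_C |C| * chi_rho(C) * conj(chi(C)) with |G| = 20 for each irreducible chi in the table:
  <chi_rho, chi_1> = (1/20)[1*(12)*conj(1) + 1*(0)*conj(1) + 2*(-5/2 - sqrt(5)/2)*conj(1) + 2*(9/2 - sqrt(5)/2)*conj(1) + 2*(-5/2 + sqrt(5)/2)*conj(1) + 2*(sqrt(5)/2 + 9/2)*conj(1) + 5*(-2)*conj(1) + 5*(2)*conj(1)]
      = (1/20)[(12) + (0) + (-5 - sqrt(5)) + (9 - sqrt(5)) + (-5 + sqrt(5)) + (sqrt(5) + 9) + (-10) + (10)] = 20/20 = 1
  <chi_rho, chi_2> = (1/20)[1*(12)*conj(1) + 1*(0)*conj(1) + 2*(-5/2 - sqrt(5)/2)*conj(1) + 2*(9/2 - sqrt(5)/2)*conj(1) + 2*(-5/2 + sqrt(5)/2)*conj(1) + 2*(sqrt(5)/2 + 9/2)*conj(1) + 5*(-2)*conj(-1) + 5*(2)*conj(-1)]
      = (1/20)[(12) + (0) + (-5 - sqrt(5)) + (9 - sqrt(5)) + (-5 + sqrt(5)) + (sqrt(5) + 9) + (10) + (-10)] = 20/20 = 1
  <chi_rho, chi_3> = (1/20)[1*(12)*conj(1) + 1*(0)*conj(-1) + 2*(-5/2 - sqrt(5)/2)*conj(-1) + 2*(9/2 - sqrt(5)/2)*conj(1) + 2*(-5/2 + sqrt(5)/2)*conj(-1) + 2*(sqrt(5)/2 + 9/2)*conj(1) + 5*(-2)*conj(1) + 5*(2)*conj(-1)]
      = (1/20)[(12) + (0) + (sqrt(5) + 5) + (9 - sqrt(5)) + (5 - sqrt(5)) + (sqrt(5) + 9) + (-10) + (-10)] = 20/20 = 1
  <chi_rho, chi_4> = (1/20)[1*(12)*conj(1) + 1*(0)*conj(-1) + 2*(-5/2 - sqrt(5)/2)*conj(-1) + 2*(9/2 - sqrt(5)/2)*conj(1) + 2*(-5/2 + sqrt(5)/2)*conj(-1) + 2*(sqrt(5)/2 + 9/2)*conj(1) + 5*(-2)*conj(-1) + 5*(2)*conj(1)]
      = (1/20)[(12) + (0) + (sqrt(5) + 5) + (9 - sqrt(5)) + (5 - sqrt(5)) + (sqrt(5) + 9) + (10) + (10)] = 60/20 = 3
  <chi_rho, chi_5> = (1/20)[1*(12)*conj(2) + 1*(0)*conj(-2) + 2*(-5/2 - sqrt(5)/2)*conj(1/2 + sqrt(5)/2) + 2*(9/2 - sqrt(5)/2)*conj(-1/2 + sqrt(5)/2) + 2*(-5/2 + sqrt(5)/2)*conj(1/2 - sqrt(5)/2) + 2*(sqrt(5)/2 + 9/2)*conj(-sqrt(5)/2 - 1/2) + 5*(-2)*conj(0) + 5*(2)*conj(0)]
      = (1/20)[(24) + (0) + (-3*sqrt(5) - 5) + (-7 + 5*sqrt(5)) + (-5 + 3*sqrt(5)) + (-5*sqrt(5) - 7) + (0) + (0)] = 0/20 = 0
  <chi_rho, chi_6> = (1/20)[1*(12)*conj(2) + 1*(0)*conj(2) + 2*(-5/2 - sqrt(5)/2)*conj(-1/2 + sqrt(5)/2) + 2*(9/2 - sqrt(5)/2)*conj(-sqrt(5)/2 - 1/2) + 2*(-5/2 + sqrt(5)/2)*conj(-sqrt(5)/2 - 1/2) + 2*(sqrt(5)/2 + 9/2)*conj(-1/2 + sqrt(5)/2) + 5*(-2)*conj(0) + 5*(2)*conj(0)]
      = (1/20)[(24) + (0) + (-2*sqrt(5)) + (-4*sqrt(5) - 2) + (2*sqrt(5)) + (-2 + 4*sqrt(5)) + (0) + (0)] = 20/20 = 1
  <chi_rho, chi_7> = (1/20)[1*(12)*conj(2) + 1*(0)*conj(-2) + 2*(-5/2 - sqrt(5)/2)*conj(1/2 - sqrt(5)/2) + 2*(9/2 - sqrt(5)/2)*conj(-sqrt(5)/2 - 1/2) + 2*(-5/2 + sqrt(5)/2)*conj(1/2 + sqrt(5)/2) + 2*(sqrt(5)/2 + 9/2)*conj(-1/2 + sqrt(5)/2) + 5*(-2)*conj(0) + 5*(2)*conj(0)]
      = (1/20)[(24) + (0) + (2*sqrt(5)) + (-4*sqrt(5) - 2) + (-2*sqrt(5)) + (-2 + 4*sqrt(5)) + (0) + (0)] = 20/20 = 1
  <chi_rho, chi_8> = (1/20)[1*(12)*conj(2) + 1*(0)*conj(2) + 2*(-5/2 - sqrt(5)/2)*conj(-sqrt(5)/2 - 1/2) + 2*(9/2 - sqrt(5)/2)*conj(-1/2 + sqrt(5)/2) + 2*(-5/2 + sqrt(5)/2)*conj(-1/2 + sqrt(5)/2) + 2*(sqrt(5)/2 + 9/2)*conj(-sqrt(5)/2 - 1/2) + 5*(-2)*conj(0) + 5*(2)*conj(0)]
      = (1/20)[(24) + (0) + (5 + 3*sqrt(5)) + (-7 + 5*sqrt(5)) + (5 - 3*sqrt(5)) + (-5*sqrt(5) - 7) + (0) + (0)] = 20/20 = 1
Dimension check: dim(rho) = sum (mult * dim) = 1*1 + 1*1 + 1*1 + 3*1 + 0*2 + 1*2 + 1*2 + 1*2 = 12 = chi_rho(e) = 12.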